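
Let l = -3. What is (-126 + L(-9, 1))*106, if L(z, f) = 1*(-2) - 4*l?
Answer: -12296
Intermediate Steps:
L(z, f) = 10 (L(z, f) = 1*(-2) - 4*(-3) = -2 + 12 = 10)
(-126 + L(-9, 1))*106 = (-126 + 10)*106 = -116*106 = -12296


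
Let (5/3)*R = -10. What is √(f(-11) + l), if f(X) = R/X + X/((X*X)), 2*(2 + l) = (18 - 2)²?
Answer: √15301/11 ≈ 11.245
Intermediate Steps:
R = -6 (R = (⅗)*(-10) = -6)
l = 126 (l = -2 + (18 - 2)²/2 = -2 + (½)*16² = -2 + (½)*256 = -2 + 128 = 126)
f(X) = -5/X (f(X) = -6/X + X/((X*X)) = -6/X + X/(X²) = -6/X + X/X² = -6/X + 1/X = -5/X)
√(f(-11) + l) = √(-5/(-11) + 126) = √(-5*(-1/11) + 126) = √(5/11 + 126) = √(1391/11) = √15301/11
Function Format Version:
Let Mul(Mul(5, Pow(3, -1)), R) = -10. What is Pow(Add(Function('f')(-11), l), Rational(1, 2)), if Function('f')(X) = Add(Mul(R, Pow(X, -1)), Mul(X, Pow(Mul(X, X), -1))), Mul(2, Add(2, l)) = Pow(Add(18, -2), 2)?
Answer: Mul(Rational(1, 11), Pow(15301, Rational(1, 2))) ≈ 11.245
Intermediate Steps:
R = -6 (R = Mul(Rational(3, 5), -10) = -6)
l = 126 (l = Add(-2, Mul(Rational(1, 2), Pow(Add(18, -2), 2))) = Add(-2, Mul(Rational(1, 2), Pow(16, 2))) = Add(-2, Mul(Rational(1, 2), 256)) = Add(-2, 128) = 126)
Function('f')(X) = Mul(-5, Pow(X, -1)) (Function('f')(X) = Add(Mul(-6, Pow(X, -1)), Mul(X, Pow(Mul(X, X), -1))) = Add(Mul(-6, Pow(X, -1)), Mul(X, Pow(Pow(X, 2), -1))) = Add(Mul(-6, Pow(X, -1)), Mul(X, Pow(X, -2))) = Add(Mul(-6, Pow(X, -1)), Pow(X, -1)) = Mul(-5, Pow(X, -1)))
Pow(Add(Function('f')(-11), l), Rational(1, 2)) = Pow(Add(Mul(-5, Pow(-11, -1)), 126), Rational(1, 2)) = Pow(Add(Mul(-5, Rational(-1, 11)), 126), Rational(1, 2)) = Pow(Add(Rational(5, 11), 126), Rational(1, 2)) = Pow(Rational(1391, 11), Rational(1, 2)) = Mul(Rational(1, 11), Pow(15301, Rational(1, 2)))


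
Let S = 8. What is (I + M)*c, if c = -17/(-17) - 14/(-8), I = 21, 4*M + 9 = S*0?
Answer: 825/16 ≈ 51.563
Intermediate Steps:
M = -9/4 (M = -9/4 + (8*0)/4 = -9/4 + (¼)*0 = -9/4 + 0 = -9/4 ≈ -2.2500)
c = 11/4 (c = -17*(-1/17) - 14*(-⅛) = 1 + 7/4 = 11/4 ≈ 2.7500)
(I + M)*c = (21 - 9/4)*(11/4) = (75/4)*(11/4) = 825/16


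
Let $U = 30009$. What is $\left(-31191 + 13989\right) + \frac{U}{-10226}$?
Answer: $- \frac{175937661}{10226} \approx -17205.0$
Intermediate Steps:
$\left(-31191 + 13989\right) + \frac{U}{-10226} = \left(-31191 + 13989\right) + \frac{30009}{-10226} = -17202 + 30009 \left(- \frac{1}{10226}\right) = -17202 - \frac{30009}{10226} = - \frac{175937661}{10226}$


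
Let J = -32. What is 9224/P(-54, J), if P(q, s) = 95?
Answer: 9224/95 ≈ 97.095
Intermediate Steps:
9224/P(-54, J) = 9224/95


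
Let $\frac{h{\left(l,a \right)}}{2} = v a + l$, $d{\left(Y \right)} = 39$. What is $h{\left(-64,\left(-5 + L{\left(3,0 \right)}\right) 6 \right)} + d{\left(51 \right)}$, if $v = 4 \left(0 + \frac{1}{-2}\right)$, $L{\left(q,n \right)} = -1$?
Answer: $55$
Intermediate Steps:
$v = -2$ ($v = 4 \left(0 - \frac{1}{2}\right) = 4 \left(- \frac{1}{2}\right) = -2$)
$h{\left(l,a \right)} = - 4 a + 2 l$ ($h{\left(l,a \right)} = 2 \left(- 2 a + l\right) = 2 \left(l - 2 a\right) = - 4 a + 2 l$)
$h{\left(-64,\left(-5 + L{\left(3,0 \right)}\right) 6 \right)} + d{\left(51 \right)} = \left(- 4 \left(-5 - 1\right) 6 + 2 \left(-64\right)\right) + 39 = \left(- 4 \left(\left(-6\right) 6\right) - 128\right) + 39 = \left(\left(-4\right) \left(-36\right) - 128\right) + 39 = \left(144 - 128\right) + 39 = 16 + 39 = 55$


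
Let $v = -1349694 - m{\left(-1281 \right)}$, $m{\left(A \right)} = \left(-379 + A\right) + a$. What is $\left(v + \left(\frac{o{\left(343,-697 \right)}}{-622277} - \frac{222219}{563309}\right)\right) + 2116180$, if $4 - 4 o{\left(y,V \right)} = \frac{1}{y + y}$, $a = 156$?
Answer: $\frac{738703043601284880221}{961865939723192} \approx 7.6799 \cdot 10^{5}$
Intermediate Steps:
$m{\left(A \right)} = -223 + A$ ($m{\left(A \right)} = \left(-379 + A\right) + 156 = -223 + A$)
$v = -1348190$ ($v = -1349694 - \left(-223 - 1281\right) = -1349694 - -1504 = -1349694 + 1504 = -1348190$)
$o{\left(y,V \right)} = 1 - \frac{1}{8 y}$ ($o{\left(y,V \right)} = 1 - \frac{1}{4 \left(y + y\right)} = 1 - \frac{1}{4 \cdot 2 y} = 1 - \frac{\frac{1}{2} \frac{1}{y}}{4} = 1 - \frac{1}{8 y}$)
$\left(v + \left(\frac{o{\left(343,-697 \right)}}{-622277} - \frac{222219}{563309}\right)\right) + 2116180 = \left(-1348190 - \left(\frac{222219}{563309} - \frac{\frac{1}{343} \left(- \frac{1}{8} + 343\right)}{-622277}\right)\right) + 2116180 = \left(-1348190 - \left(\frac{222219}{563309} - \frac{1}{343} \cdot \frac{2743}{8} \left(- \frac{1}{622277}\right)\right)\right) + 2116180 = \left(-1348190 + \left(\frac{2743}{2744} \left(- \frac{1}{622277}\right) - \frac{222219}{563309}\right)\right) + 2116180 = \left(-1348190 - \frac{379446729343859}{961865939723192}\right) + 2116180 = - \frac{1296778420722139566339}{961865939723192} + 2116180 = \frac{738703043601284880221}{961865939723192}$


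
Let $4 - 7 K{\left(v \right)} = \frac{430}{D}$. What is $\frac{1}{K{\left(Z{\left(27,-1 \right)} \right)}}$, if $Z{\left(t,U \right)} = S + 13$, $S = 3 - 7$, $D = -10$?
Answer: $\frac{7}{47} \approx 0.14894$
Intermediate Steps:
$S = -4$
$Z{\left(t,U \right)} = 9$ ($Z{\left(t,U \right)} = -4 + 13 = 9$)
$K{\left(v \right)} = \frac{47}{7}$ ($K{\left(v \right)} = \frac{4}{7} - \frac{430 \frac{1}{-10}}{7} = \frac{4}{7} - \frac{430 \left(- \frac{1}{10}\right)}{7} = \frac{4}{7} - - \frac{43}{7} = \frac{4}{7} + \frac{43}{7} = \frac{47}{7}$)
$\frac{1}{K{\left(Z{\left(27,-1 \right)} \right)}} = \frac{1}{\frac{47}{7}} = \frac{7}{47}$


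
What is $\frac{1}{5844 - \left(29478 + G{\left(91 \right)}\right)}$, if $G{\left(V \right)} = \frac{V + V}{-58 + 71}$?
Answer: $- \frac{1}{23648} \approx -4.2287 \cdot 10^{-5}$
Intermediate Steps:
$G{\left(V \right)} = \frac{2 V}{13}$
$\frac{1}{5844 - \left(29478 + G{\left(91 \right)}\right)} = \frac{1}{5844 - \left(29478 + \frac{2}{13} \cdot 91\right)} = \frac{1}{5844 - 29492} = \frac{1}{-23648} = - \frac{1}{23648}$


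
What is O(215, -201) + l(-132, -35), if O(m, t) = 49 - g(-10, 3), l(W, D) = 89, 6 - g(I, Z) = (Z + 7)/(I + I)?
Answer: 263/2 ≈ 131.50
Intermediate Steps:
g(I, Z) = 6 - (7 + Z)/(2*I) (g(I, Z) = 6 - (Z + 7)/(I + I) = 6 - (7 + Z)/(2*I))
O(m, t) = 85/2 (O(m, t) = 49 - (-7 - 1*3 + 12*(-10))/(2*(-10)) = 49 - (-1)*(-7 - 3 - 120)/(2*10) = 49 - (-1)*(-130)/(2*10) = 49 - 1*13/2 = 49 - 13/2 = 85/2)
O(215, -201) + l(-132, -35) = 85/2 + 89 = 263/2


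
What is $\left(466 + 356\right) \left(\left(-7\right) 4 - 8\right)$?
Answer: $-29592$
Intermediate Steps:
$\left(466 + 356\right) \left(\left(-7\right) 4 - 8\right) = 822 \left(-28 - 8\right) = 822 \left(-36\right) = -29592$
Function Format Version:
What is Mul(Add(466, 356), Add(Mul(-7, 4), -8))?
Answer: -29592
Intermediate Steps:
Mul(Add(466, 356), Add(Mul(-7, 4), -8)) = Mul(822, Add(-28, -8)) = Mul(822, -36) = -29592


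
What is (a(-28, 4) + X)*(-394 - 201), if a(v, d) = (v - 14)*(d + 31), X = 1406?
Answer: 38080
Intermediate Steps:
a(v, d) = (-14 + v)*(31 + d)
(a(-28, 4) + X)*(-394 - 201) = ((-434 - 14*4 + 31*(-28) + 4*(-28)) + 1406)*(-394 - 201) = ((-434 - 56 - 868 - 112) + 1406)*(-595) = (-1470 + 1406)*(-595) = -64*(-595) = 38080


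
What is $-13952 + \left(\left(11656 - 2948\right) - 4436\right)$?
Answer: $-9680$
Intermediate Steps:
$-13952 + \left(\left(11656 - 2948\right) - 4436\right) = -13952 + \left(8708 - 4436\right) = -13952 + 4272 = -9680$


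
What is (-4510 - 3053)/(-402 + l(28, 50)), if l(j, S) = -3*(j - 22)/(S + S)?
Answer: 126050/6703 ≈ 18.805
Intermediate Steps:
l(j, S) = -3*(-22 + j)/(2*S)
(-4510 - 3053)/(-402 + l(28, 50)) = (-4510 - 3053)/(-402 + (3/2)*(22 - 1*28)/50) = -7563/(-402 + (3/2)*(1/50)*(22 - 28)) = -7563/(-402 + (3/2)*(1/50)*(-6)) = -7563/(-402 - 9/50) = -7563/(-20109/50) = -7563*(-50/20109) = 126050/6703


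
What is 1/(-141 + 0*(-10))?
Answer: -1/141 ≈ -0.0070922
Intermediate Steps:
1/(-141 + 0*(-10)) = 1/(-141 + 0) = 1/(-141) = -1/141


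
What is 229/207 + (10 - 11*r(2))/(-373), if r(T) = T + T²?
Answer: 97009/77211 ≈ 1.2564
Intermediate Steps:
229/207 + (10 - 11*r(2))/(-373) = 229/207 + (10 - 22*(1 + 2))/(-373) = 229*(1/207) + (10 - 22*3)*(-1/373) = 229/207 + (10 - 11*6)*(-1/373) = 229/207 + (10 - 66)*(-1/373) = 229/207 - 56*(-1/373) = 229/207 + 56/373 = 97009/77211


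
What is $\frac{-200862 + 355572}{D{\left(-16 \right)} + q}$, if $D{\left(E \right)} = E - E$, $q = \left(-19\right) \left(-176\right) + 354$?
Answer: $\frac{77355}{1849} \approx 41.836$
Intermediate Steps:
$q = 3698$ ($q = 3344 + 354 = 3698$)
$D{\left(E \right)} = 0$
$\frac{-200862 + 355572}{D{\left(-16 \right)} + q} = \frac{-200862 + 355572}{0 + 3698} = \frac{154710}{3698} = 154710 \cdot \frac{1}{3698} = \frac{77355}{1849}$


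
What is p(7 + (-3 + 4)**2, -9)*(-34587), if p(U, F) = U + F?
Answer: 34587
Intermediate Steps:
p(U, F) = F + U
p(7 + (-3 + 4)**2, -9)*(-34587) = (-9 + (7 + (-3 + 4)**2))*(-34587) = (-9 + (7 + 1**2))*(-34587) = (-9 + (7 + 1))*(-34587) = (-9 + 8)*(-34587) = -1*(-34587) = 34587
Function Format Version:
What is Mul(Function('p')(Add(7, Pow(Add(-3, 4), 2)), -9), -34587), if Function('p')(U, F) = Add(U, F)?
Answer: 34587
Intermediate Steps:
Function('p')(U, F) = Add(F, U)
Mul(Function('p')(Add(7, Pow(Add(-3, 4), 2)), -9), -34587) = Mul(Add(-9, Add(7, Pow(Add(-3, 4), 2))), -34587) = Mul(Add(-9, Add(7, Pow(1, 2))), -34587) = Mul(Add(-9, Add(7, 1)), -34587) = Mul(Add(-9, 8), -34587) = Mul(-1, -34587) = 34587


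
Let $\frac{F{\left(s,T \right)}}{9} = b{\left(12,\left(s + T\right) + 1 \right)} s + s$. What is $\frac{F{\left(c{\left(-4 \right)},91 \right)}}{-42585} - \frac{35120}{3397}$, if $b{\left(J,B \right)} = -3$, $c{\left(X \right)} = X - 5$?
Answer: $- \frac{498711838}{48220415} \approx -10.342$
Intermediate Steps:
$c{\left(X \right)} = -5 + X$ ($c{\left(X \right)} = X - 5 = -5 + X$)
$F{\left(s,T \right)} = - 18 s$ ($F{\left(s,T \right)} = 9 \left(- 3 s + s\right) = 9 \left(- 2 s\right) = - 18 s$)
$\frac{F{\left(c{\left(-4 \right)},91 \right)}}{-42585} - \frac{35120}{3397} = \frac{\left(-18\right) \left(-5 - 4\right)}{-42585} - \frac{35120}{3397} = \left(-18\right) \left(-9\right) \left(- \frac{1}{42585}\right) - \frac{35120}{3397} = 162 \left(- \frac{1}{42585}\right) - \frac{35120}{3397} = - \frac{54}{14195} - \frac{35120}{3397} = - \frac{498711838}{48220415}$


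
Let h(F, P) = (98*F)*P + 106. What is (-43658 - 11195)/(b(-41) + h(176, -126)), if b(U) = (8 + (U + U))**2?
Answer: 54853/2167666 ≈ 0.025305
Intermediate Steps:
h(F, P) = 106 + 98*F*P (h(F, P) = 98*F*P + 106 = 106 + 98*F*P)
b(U) = (8 + 2*U)**2
(-43658 - 11195)/(b(-41) + h(176, -126)) = (-43658 - 11195)/(4*(4 - 41)**2 + (106 + 98*176*(-126))) = -54853/(4*(-37)**2 + (106 - 2173248)) = -54853/(4*1369 - 2173142) = -54853/(5476 - 2173142) = -54853/(-2167666) = -54853*(-1/2167666) = 54853/2167666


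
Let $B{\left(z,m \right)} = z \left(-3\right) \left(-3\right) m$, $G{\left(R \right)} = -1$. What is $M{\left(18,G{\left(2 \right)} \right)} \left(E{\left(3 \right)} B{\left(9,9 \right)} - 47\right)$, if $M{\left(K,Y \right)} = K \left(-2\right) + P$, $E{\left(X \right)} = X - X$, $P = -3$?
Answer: $1833$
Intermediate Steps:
$B{\left(z,m \right)} = 9 m z$ ($B{\left(z,m \right)} = z 9 m = 9 m z$)
$E{\left(X \right)} = 0$
$M{\left(K,Y \right)} = -3 - 2 K$ ($M{\left(K,Y \right)} = K \left(-2\right) - 3 = - 2 K - 3 = -3 - 2 K$)
$M{\left(18,G{\left(2 \right)} \right)} \left(E{\left(3 \right)} B{\left(9,9 \right)} - 47\right) = \left(-3 - 36\right) \left(0 \cdot 9 \cdot 9 \cdot 9 - 47\right) = \left(-3 - 36\right) \left(0 \cdot 729 - 47\right) = - 39 \left(0 - 47\right) = \left(-39\right) \left(-47\right) = 1833$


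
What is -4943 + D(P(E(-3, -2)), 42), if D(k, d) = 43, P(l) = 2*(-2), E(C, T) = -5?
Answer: -4900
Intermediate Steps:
P(l) = -4
-4943 + D(P(E(-3, -2)), 42) = -4943 + 43 = -4900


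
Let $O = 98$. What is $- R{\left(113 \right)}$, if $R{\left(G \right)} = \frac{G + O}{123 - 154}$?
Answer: $\frac{211}{31} \approx 6.8064$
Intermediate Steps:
$R{\left(G \right)} = - \frac{98}{31} - \frac{G}{31}$ ($R{\left(G \right)} = \frac{G + 98}{123 - 154} = \frac{98 + G}{-31} = \left(98 + G\right) \left(- \frac{1}{31}\right) = - \frac{98}{31} - \frac{G}{31}$)
$- R{\left(113 \right)} = - (- \frac{98}{31} - \frac{113}{31}) = \left(-1\right) \left(- \frac{211}{31}\right) = \frac{211}{31}$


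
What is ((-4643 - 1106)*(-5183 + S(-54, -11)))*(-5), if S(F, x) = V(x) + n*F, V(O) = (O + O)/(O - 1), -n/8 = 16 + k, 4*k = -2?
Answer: 261263305/6 ≈ 4.3544e+7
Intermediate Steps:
k = -½ (k = (¼)*(-2) = -½ ≈ -0.50000)
n = -124 (n = -8*(16 - ½) = -8*31/2 = -124)
V(O) = 2*O/(-1 + O) (V(O) = (2*O)/(-1 + O) = 2*O/(-1 + O))
S(F, x) = -124*F + 2*x/(-1 + x) (S(F, x) = 2*x/(-1 + x) - 124*F = -124*F + 2*x/(-1 + x))
((-4643 - 1106)*(-5183 + S(-54, -11)))*(-5) = ((-4643 - 1106)*(-5183 + 2*(-11 - 62*(-54)*(-1 - 11))/(-1 - 11)))*(-5) = -5749*(-5183 + 2*(-11 - 62*(-54)*(-12))/(-12))*(-5) = -5749*(-5183 + 2*(-1/12)*(-11 - 40176))*(-5) = -5749*(-5183 + 2*(-1/12)*(-40187))*(-5) = -5749*(-5183 + 40187/6)*(-5) = -5749*9089/6*(-5) = -52252661/6*(-5) = 261263305/6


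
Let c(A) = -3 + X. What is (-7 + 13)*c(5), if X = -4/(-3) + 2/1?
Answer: 2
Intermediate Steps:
X = 10/3 (X = -4*(-⅓) + 2*1 = 4/3 + 2 = 10/3 ≈ 3.3333)
c(A) = ⅓ (c(A) = -3 + 10/3 = ⅓)
(-7 + 13)*c(5) = (-7 + 13)*(⅓) = 6*(⅓) = 2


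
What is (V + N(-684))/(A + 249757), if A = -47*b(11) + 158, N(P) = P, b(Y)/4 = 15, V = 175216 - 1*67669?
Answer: 35621/82365 ≈ 0.43248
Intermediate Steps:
V = 107547 (V = 175216 - 67669 = 107547)
b(Y) = 60 (b(Y) = 4*15 = 60)
A = -2662 (A = -47*60 + 158 = -2820 + 158 = -2662)
(V + N(-684))/(A + 249757) = (107547 - 684)/(-2662 + 249757) = 106863/247095 = 106863*(1/247095) = 35621/82365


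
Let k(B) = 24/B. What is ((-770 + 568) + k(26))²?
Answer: 6832996/169 ≈ 40432.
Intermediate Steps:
((-770 + 568) + k(26))² = ((-770 + 568) + 24/26)² = (-202 + 24*(1/26))² = (-202 + 12/13)² = (-2614/13)² = 6832996/169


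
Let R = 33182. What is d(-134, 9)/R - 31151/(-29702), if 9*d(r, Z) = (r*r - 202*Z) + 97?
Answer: 2446271077/2217536469 ≈ 1.1031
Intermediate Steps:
d(r, Z) = 97/9 - 202*Z/9 + r**2/9 (d(r, Z) = ((r*r - 202*Z) + 97)/9 = ((r**2 - 202*Z) + 97)/9 = (97 + r**2 - 202*Z)/9 = 97/9 - 202*Z/9 + r**2/9)
d(-134, 9)/R - 31151/(-29702) = (97/9 - 202/9*9 + (1/9)*(-134)**2)/33182 - 31151/(-29702) = (97/9 - 202 + (1/9)*17956)*(1/33182) - 31151*(-1/29702) = (97/9 - 202 + 17956/9)*(1/33182) + 31151/29702 = (16235/9)*(1/33182) + 31151/29702 = 16235/298638 + 31151/29702 = 2446271077/2217536469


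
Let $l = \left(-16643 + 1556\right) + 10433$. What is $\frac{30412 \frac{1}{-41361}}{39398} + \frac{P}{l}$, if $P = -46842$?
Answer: $\frac{19082700725357}{1895970578853} \approx 10.065$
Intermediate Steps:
$l = -4654$ ($l = -15087 + 10433 = -4654$)
$\frac{30412 \frac{1}{-41361}}{39398} + \frac{P}{l} = \frac{30412 \frac{1}{-41361}}{39398} - \frac{46842}{-4654} = 30412 \left(- \frac{1}{41361}\right) \frac{1}{39398} - - \frac{23421}{2327} = \left(- \frac{30412}{41361}\right) \frac{1}{39398} + \frac{23421}{2327} = - \frac{15206}{814770339} + \frac{23421}{2327} = \frac{19082700725357}{1895970578853}$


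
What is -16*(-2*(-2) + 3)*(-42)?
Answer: 4704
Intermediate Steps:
-16*(-2*(-2) + 3)*(-42) = -16*(4 + 3)*(-42) = -16*7*(-42) = -112*(-42) = 4704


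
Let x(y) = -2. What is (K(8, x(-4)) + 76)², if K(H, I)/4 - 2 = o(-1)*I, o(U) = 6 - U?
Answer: 784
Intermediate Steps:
K(H, I) = 8 + 28*I (K(H, I) = 8 + 4*((6 - 1*(-1))*I) = 8 + 4*((6 + 1)*I) = 8 + 4*(7*I) = 8 + 28*I)
(K(8, x(-4)) + 76)² = ((8 + 28*(-2)) + 76)² = ((8 - 56) + 76)² = (-48 + 76)² = 28² = 784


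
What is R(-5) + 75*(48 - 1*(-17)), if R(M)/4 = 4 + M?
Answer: 4871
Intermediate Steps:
R(M) = 16 + 4*M (R(M) = 4*(4 + M) = 16 + 4*M)
R(-5) + 75*(48 - 1*(-17)) = (16 + 4*(-5)) + 75*(48 - 1*(-17)) = (16 - 20) + 75*(48 + 17) = -4 + 75*65 = -4 + 4875 = 4871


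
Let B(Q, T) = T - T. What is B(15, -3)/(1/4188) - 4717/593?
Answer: -4717/593 ≈ -7.9545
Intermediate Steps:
B(Q, T) = 0
B(15, -3)/(1/4188) - 4717/593 = 0/(1/4188) - 4717/593 = 0/(1/4188) - 4717*1/593 = 0*4188 - 4717/593 = 0 - 4717/593 = -4717/593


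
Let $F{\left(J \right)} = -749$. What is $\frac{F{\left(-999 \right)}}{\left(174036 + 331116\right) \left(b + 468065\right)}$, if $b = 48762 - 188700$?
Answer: $- \frac{749}{165754010304} \approx -4.5187 \cdot 10^{-9}$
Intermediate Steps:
$b = -139938$ ($b = 48762 - 188700 = -139938$)
$\frac{F{\left(-999 \right)}}{\left(174036 + 331116\right) \left(b + 468065\right)} = - \frac{749}{\left(174036 + 331116\right) \left(-139938 + 468065\right)} = - \frac{749}{505152 \cdot 328127} = - \frac{749}{165754010304}$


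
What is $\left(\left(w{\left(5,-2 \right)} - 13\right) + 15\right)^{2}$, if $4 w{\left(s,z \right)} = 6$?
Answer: $\frac{49}{4} \approx 12.25$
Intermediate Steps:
$w{\left(s,z \right)} = \frac{3}{2}$ ($w{\left(s,z \right)} = \frac{1}{4} \cdot 6 = \frac{3}{2}$)
$\left(\left(w{\left(5,-2 \right)} - 13\right) + 15\right)^{2} = \left(\left(\frac{3}{2} - 13\right) + 15\right)^{2} = \left(- \frac{23}{2} + 15\right)^{2} = \left(\frac{7}{2}\right)^{2} = \frac{49}{4}$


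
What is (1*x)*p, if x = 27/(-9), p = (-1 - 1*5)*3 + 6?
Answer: 36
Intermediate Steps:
p = -12 (p = (-1 - 5)*3 + 6 = -6*3 + 6 = -18 + 6 = -12)
x = -3 (x = 27*(-1/9) = -3)
(1*x)*p = (1*(-3))*(-12) = -3*(-12) = 36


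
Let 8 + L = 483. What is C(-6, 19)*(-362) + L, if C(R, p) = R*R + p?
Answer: -19435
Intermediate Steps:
L = 475 (L = -8 + 483 = 475)
C(R, p) = p + R**2 (C(R, p) = R**2 + p = p + R**2)
C(-6, 19)*(-362) + L = (19 + (-6)**2)*(-362) + 475 = (19 + 36)*(-362) + 475 = 55*(-362) + 475 = -19910 + 475 = -19435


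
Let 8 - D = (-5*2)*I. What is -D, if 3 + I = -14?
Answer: 162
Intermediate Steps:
I = -17 (I = -3 - 14 = -17)
D = -162 (D = 8 - (-5*2)*(-17) = 8 - (-10)*(-17) = 8 - 1*170 = 8 - 170 = -162)
-D = -1*(-162) = 162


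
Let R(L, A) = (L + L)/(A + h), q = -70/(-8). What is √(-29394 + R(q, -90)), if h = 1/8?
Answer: I*√15195652294/719 ≈ 171.45*I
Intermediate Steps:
q = 35/4 (q = -70*(-⅛) = 35/4 ≈ 8.7500)
h = ⅛ ≈ 0.12500
R(L, A) = 2*L/(⅛ + A) (R(L, A) = (L + L)/(A + ⅛) = (2*L)/(⅛ + A) = 2*L/(⅛ + A))
√(-29394 + R(q, -90)) = √(-29394 + 16*(35/4)/(1 + 8*(-90))) = √(-29394 + 16*(35/4)/(1 - 720)) = √(-29394 + 16*(35/4)/(-719)) = √(-29394 + 16*(35/4)*(-1/719)) = √(-29394 - 140/719) = √(-21134426/719) = I*√15195652294/719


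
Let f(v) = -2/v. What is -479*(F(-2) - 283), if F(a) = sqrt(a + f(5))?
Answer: 135557 - 958*I*sqrt(15)/5 ≈ 1.3556e+5 - 742.06*I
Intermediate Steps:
F(a) = sqrt(-2/5 + a) (F(a) = sqrt(a - 2/5) = sqrt(-2/5 + a))
-479*(F(-2) - 283) = -479*(sqrt(-10 + 25*(-2))/5 - 283) = -479*(sqrt(-10 - 50)/5 - 283) = -479*(sqrt(-60)/5 - 283) = -479*((2*I*sqrt(15))/5 - 283) = -479*(2*I*sqrt(15)/5 - 283) = -479*(-283 + 2*I*sqrt(15)/5) = 135557 - 958*I*sqrt(15)/5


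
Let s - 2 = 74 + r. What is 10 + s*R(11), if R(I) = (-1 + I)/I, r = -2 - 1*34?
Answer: 510/11 ≈ 46.364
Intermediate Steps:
r = -36 (r = -2 - 34 = -36)
R(I) = (-1 + I)/I
s = 40 (s = 2 + (74 - 36) = 2 + 38 = 40)
10 + s*R(11) = 10 + 40*((-1 + 11)/11) = 10 + 40*((1/11)*10) = 10 + 40*(10/11) = 10 + 400/11 = 510/11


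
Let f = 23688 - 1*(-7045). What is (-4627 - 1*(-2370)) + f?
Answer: 28476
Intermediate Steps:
f = 30733 (f = 23688 + 7045 = 30733)
(-4627 - 1*(-2370)) + f = (-4627 - 1*(-2370)) + 30733 = (-4627 + 2370) + 30733 = -2257 + 30733 = 28476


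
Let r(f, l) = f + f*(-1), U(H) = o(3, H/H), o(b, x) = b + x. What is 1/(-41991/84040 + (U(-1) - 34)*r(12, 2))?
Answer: -84040/41991 ≈ -2.0014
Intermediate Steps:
U(H) = 4 (U(H) = 3 + H/H = 3 + 1 = 4)
r(f, l) = 0 (r(f, l) = f - f = 0)
1/(-41991/84040 + (U(-1) - 34)*r(12, 2)) = 1/(-41991/84040 + (4 - 34)*0) = 1/(-41991*1/84040 - 30*0) = 1/(-41991/84040 + 0) = 1/(-41991/84040) = -84040/41991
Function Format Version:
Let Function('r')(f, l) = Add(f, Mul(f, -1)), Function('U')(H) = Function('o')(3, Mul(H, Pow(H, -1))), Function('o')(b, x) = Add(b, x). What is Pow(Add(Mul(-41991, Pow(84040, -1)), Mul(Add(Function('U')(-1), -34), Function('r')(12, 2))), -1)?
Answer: Rational(-84040, 41991) ≈ -2.0014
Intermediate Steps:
Function('U')(H) = 4 (Function('U')(H) = Add(3, Mul(H, Pow(H, -1))) = Add(3, 1) = 4)
Function('r')(f, l) = 0 (Function('r')(f, l) = Add(f, Mul(-1, f)) = 0)
Pow(Add(Mul(-41991, Pow(84040, -1)), Mul(Add(Function('U')(-1), -34), Function('r')(12, 2))), -1) = Pow(Add(Mul(-41991, Pow(84040, -1)), Mul(Add(4, -34), 0)), -1) = Pow(Add(Mul(-41991, Rational(1, 84040)), Mul(-30, 0)), -1) = Pow(Add(Rational(-41991, 84040), 0), -1) = Pow(Rational(-41991, 84040), -1) = Rational(-84040, 41991)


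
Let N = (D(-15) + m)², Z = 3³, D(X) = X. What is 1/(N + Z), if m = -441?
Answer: 1/207963 ≈ 4.8085e-6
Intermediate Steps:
Z = 27
N = 207936 (N = (-15 - 441)² = (-456)² = 207936)
1/(N + Z) = 1/(207936 + 27) = 1/207963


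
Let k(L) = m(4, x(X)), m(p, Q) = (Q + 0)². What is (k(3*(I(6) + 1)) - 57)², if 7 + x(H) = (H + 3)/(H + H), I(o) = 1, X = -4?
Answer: 388129/4096 ≈ 94.758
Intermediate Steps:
x(H) = -7 + (3 + H)/(2*H) (x(H) = -7 + (H + 3)/(H + H) = -7 + (3 + H)/((2*H)) = -7 + (3 + H)*(1/(2*H)) = -7 + (3 + H)/(2*H))
m(p, Q) = Q²
k(L) = 3025/64 (k(L) = ((½)*(3 - 13*(-4))/(-4))² = ((½)*(-¼)*(3 + 52))² = ((½)*(-¼)*55)² = (-55/8)² = 3025/64)
(k(3*(I(6) + 1)) - 57)² = (3025/64 - 57)² = (-623/64)² = 388129/4096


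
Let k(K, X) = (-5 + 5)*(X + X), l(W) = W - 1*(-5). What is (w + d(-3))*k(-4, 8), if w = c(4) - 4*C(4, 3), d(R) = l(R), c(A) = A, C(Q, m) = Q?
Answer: 0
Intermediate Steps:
l(W) = 5 + W (l(W) = W + 5 = 5 + W)
k(K, X) = 0 (k(K, X) = 0*(2*X) = 0)
d(R) = 5 + R
w = -12 (w = 4 - 4*4 = 4 - 16 = -12)
(w + d(-3))*k(-4, 8) = (-12 + (5 - 3))*0 = (-12 + 2)*0 = -10*0 = 0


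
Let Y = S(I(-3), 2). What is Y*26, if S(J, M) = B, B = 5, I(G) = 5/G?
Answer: 130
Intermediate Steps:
S(J, M) = 5
Y = 5
Y*26 = 5*26 = 130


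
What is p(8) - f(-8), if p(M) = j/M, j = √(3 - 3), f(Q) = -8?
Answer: 8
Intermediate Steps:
j = 0 (j = √0 = 0)
p(M) = 0 (p(M) = 0/M = 0)
p(8) - f(-8) = 0 - 1*(-8) = 0 + 8 = 8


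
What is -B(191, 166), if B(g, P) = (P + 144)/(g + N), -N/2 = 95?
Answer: -310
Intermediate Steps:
N = -190 (N = -2*95 = -190)
B(g, P) = (144 + P)/(-190 + g) (B(g, P) = (P + 144)/(g - 190) = (144 + P)/(-190 + g))
-B(191, 166) = -(144 + 166)/(-190 + 191) = -310/1 = -310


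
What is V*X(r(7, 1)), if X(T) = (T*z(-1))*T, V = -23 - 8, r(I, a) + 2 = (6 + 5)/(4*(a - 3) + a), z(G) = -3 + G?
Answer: 77500/49 ≈ 1581.6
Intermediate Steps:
r(I, a) = -2 + 11/(-12 + 5*a) (r(I, a) = -2 + (6 + 5)/(4*(a - 3) + a) = -2 + 11/(4*(-3 + a) + a) = -2 + 11/((-12 + 4*a) + a) = -2 + 11/(-12 + 5*a))
V = -31
X(T) = -4*T² (X(T) = (T*(-3 - 1))*T = (T*(-4))*T = (-4*T)*T = -4*T²)
V*X(r(7, 1)) = -(-124)*(5*(7 - 2*1)/(-12 + 5*1))² = -(-124)*(5*(7 - 2)/(-12 + 5))² = -(-124)*(5*5/(-7))² = -(-124)*(5*(-⅐)*5)² = -(-124)*(-25/7)² = -(-124)*625/49 = -31*(-2500/49) = 77500/49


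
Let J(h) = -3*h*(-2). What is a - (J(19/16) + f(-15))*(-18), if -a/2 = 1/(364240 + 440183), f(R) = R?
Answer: -456107849/3217692 ≈ -141.75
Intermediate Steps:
J(h) = 6*h
a = -2/804423 (a = -2/(364240 + 440183) = -2/804423 ≈ -2.4863e-6)
a - (J(19/16) + f(-15))*(-18) = -2/804423 - (6*(19/16) - 15)*(-18) = -2/804423 - (57/8 - 15)*(-18) = -2/804423 - (-63)*(-18)/8 = -2/804423 - 1*567/4 = -2/804423 - 567/4 = -456107849/3217692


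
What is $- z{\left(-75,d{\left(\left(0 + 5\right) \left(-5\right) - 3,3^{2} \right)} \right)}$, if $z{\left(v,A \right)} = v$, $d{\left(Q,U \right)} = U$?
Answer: $75$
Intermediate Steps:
$- z{\left(-75,d{\left(\left(0 + 5\right) \left(-5\right) - 3,3^{2} \right)} \right)} = \left(-1\right) \left(-75\right) = 75$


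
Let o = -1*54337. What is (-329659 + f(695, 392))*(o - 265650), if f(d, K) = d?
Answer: 105264203468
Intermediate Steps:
o = -54337
(-329659 + f(695, 392))*(o - 265650) = (-329659 + 695)*(-54337 - 265650) = -328964*(-319987) = 105264203468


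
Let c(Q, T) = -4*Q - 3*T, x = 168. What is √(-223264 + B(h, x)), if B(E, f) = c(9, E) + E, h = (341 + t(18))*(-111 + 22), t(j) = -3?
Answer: 8*I*√2549 ≈ 403.9*I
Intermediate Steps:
h = -30082 (h = (341 - 3)*(-111 + 22) = 338*(-89) = -30082)
B(E, f) = -36 - 2*E (B(E, f) = (-4*9 - 3*E) + E = (-36 - 3*E) + E = -36 - 2*E)
√(-223264 + B(h, x)) = √(-223264 + (-36 - 2*(-30082))) = √(-223264 + (-36 + 60164)) = √(-223264 + 60128) = √(-163136) = 8*I*√2549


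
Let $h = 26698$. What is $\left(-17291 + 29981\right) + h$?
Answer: $39388$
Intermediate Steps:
$\left(-17291 + 29981\right) + h = \left(-17291 + 29981\right) + 26698 = 12690 + 26698 = 39388$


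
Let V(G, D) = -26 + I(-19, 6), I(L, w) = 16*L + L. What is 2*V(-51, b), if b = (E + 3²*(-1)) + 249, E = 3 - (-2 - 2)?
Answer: -698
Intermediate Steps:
I(L, w) = 17*L
E = 7 (E = 3 - 1*(-4) = 3 + 4 = 7)
b = 247 (b = (7 + 3²*(-1)) + 249 = (7 + 9*(-1)) + 249 = (7 - 9) + 249 = -2 + 249 = 247)
V(G, D) = -349 (V(G, D) = -26 + 17*(-19) = -26 - 323 = -349)
2*V(-51, b) = 2*(-349) = -698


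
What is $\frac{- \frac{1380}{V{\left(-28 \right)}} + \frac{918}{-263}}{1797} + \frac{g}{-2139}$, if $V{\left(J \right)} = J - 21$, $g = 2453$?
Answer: $- \frac{18708770735}{16511610507} \approx -1.1331$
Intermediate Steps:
$V{\left(J \right)} = -21 + J$
$\frac{- \frac{1380}{V{\left(-28 \right)}} + \frac{918}{-263}}{1797} + \frac{g}{-2139} = \frac{- \frac{1380}{-21 - 28} + \frac{918}{-263}}{1797} + \frac{2453}{-2139} = \left(- \frac{1380}{-49} + 918 \left(- \frac{1}{263}\right)\right) \frac{1}{1797} + 2453 \left(- \frac{1}{2139}\right) = \left(\left(-1380\right) \left(- \frac{1}{49}\right) - \frac{918}{263}\right) \frac{1}{1797} - \frac{2453}{2139} = \left(\frac{1380}{49} - \frac{918}{263}\right) \frac{1}{1797} - \frac{2453}{2139} = \frac{317958}{12887} \cdot \frac{1}{1797} - \frac{2453}{2139} = \frac{105986}{7719313} - \frac{2453}{2139} = - \frac{18708770735}{16511610507}$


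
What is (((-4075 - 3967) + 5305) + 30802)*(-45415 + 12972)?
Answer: -910512795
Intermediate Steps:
(((-4075 - 3967) + 5305) + 30802)*(-45415 + 12972) = ((-8042 + 5305) + 30802)*(-32443) = (-2737 + 30802)*(-32443) = 28065*(-32443) = -910512795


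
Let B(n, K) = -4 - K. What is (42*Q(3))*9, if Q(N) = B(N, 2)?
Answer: -2268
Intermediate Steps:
Q(N) = -6 (Q(N) = -4 - 1*2 = -4 - 2 = -6)
(42*Q(3))*9 = (42*(-6))*9 = -252*9 = -2268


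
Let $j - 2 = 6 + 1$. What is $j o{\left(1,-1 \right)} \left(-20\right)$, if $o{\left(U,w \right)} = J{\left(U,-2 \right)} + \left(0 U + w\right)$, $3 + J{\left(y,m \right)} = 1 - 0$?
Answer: $540$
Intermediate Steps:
$J{\left(y,m \right)} = -2$ ($J{\left(y,m \right)} = -3 + \left(1 - 0\right) = -3 + \left(1 + 0\right) = -3 + 1 = -2$)
$j = 9$ ($j = 2 + \left(6 + 1\right) = 2 + 7 = 9$)
$o{\left(U,w \right)} = -2 + w$ ($o{\left(U,w \right)} = -2 + \left(0 U + w\right) = -2 + \left(0 + w\right) = -2 + w$)
$j o{\left(1,-1 \right)} \left(-20\right) = 9 \left(-2 - 1\right) \left(-20\right) = 9 \left(-3\right) \left(-20\right) = \left(-27\right) \left(-20\right) = 540$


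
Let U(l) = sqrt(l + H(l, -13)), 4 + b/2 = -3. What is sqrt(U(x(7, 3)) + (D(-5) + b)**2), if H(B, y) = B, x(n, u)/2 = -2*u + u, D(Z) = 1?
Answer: sqrt(169 + 2*I*sqrt(3)) ≈ 13.001 + 0.1332*I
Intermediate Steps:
b = -14 (b = -8 + 2*(-3) = -8 - 6 = -14)
x(n, u) = -2*u (x(n, u) = 2*(-2*u + u) = 2*(-u) = -2*u)
U(l) = sqrt(2)*sqrt(l) (U(l) = sqrt(l + l) = sqrt(2*l) = sqrt(2)*sqrt(l))
sqrt(U(x(7, 3)) + (D(-5) + b)**2) = sqrt(sqrt(2)*sqrt(-2*3) + (1 - 14)**2) = sqrt(sqrt(2)*sqrt(-6) + (-13)**2) = sqrt(sqrt(2)*(I*sqrt(6)) + 169) = sqrt(2*I*sqrt(3) + 169) = sqrt(169 + 2*I*sqrt(3))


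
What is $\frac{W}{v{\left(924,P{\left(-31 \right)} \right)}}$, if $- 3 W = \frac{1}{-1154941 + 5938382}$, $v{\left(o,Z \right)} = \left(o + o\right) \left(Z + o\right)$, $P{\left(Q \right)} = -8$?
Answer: $- \frac{1}{24291767564064} \approx -4.1166 \cdot 10^{-14}$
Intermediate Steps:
$v{\left(o,Z \right)} = 2 o \left(Z + o\right)$
$W = - \frac{1}{14350323}$ ($W = - \frac{1}{3 \left(-1154941 + 5938382\right)} = - \frac{1}{3 \cdot 4783441} = \left(- \frac{1}{3}\right) \frac{1}{4783441} = - \frac{1}{14350323} \approx -6.9685 \cdot 10^{-8}$)
$\frac{W}{v{\left(924,P{\left(-31 \right)} \right)}} = - \frac{1}{14350323 \cdot 2 \cdot 924 \left(-8 + 924\right)} = - \frac{1}{14350323 \cdot 2 \cdot 924 \cdot 916} = - \frac{1}{14350323 \cdot 1692768} = \left(- \frac{1}{14350323}\right) \frac{1}{1692768} = - \frac{1}{24291767564064}$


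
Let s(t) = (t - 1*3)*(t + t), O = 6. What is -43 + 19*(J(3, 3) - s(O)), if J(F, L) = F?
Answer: -670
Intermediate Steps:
s(t) = 2*t*(-3 + t) (s(t) = (t - 3)*(2*t) = (-3 + t)*(2*t) = 2*t*(-3 + t))
-43 + 19*(J(3, 3) - s(O)) = -43 + 19*(3 - 2*6*(-3 + 6)) = -43 + 19*(3 - 2*6*3) = -43 + 19*(3 - 1*36) = -43 + 19*(3 - 36) = -43 + 19*(-33) = -43 - 627 = -670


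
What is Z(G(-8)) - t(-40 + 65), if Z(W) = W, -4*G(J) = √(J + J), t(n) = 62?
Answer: -62 - I ≈ -62.0 - 1.0*I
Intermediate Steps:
G(J) = -√2*√J/4 (G(J) = -√(J + J)/4 = -√2*√J/4)
Z(G(-8)) - t(-40 + 65) = -√2*√(-8)/4 - 1*62 = -√2*2*I*√2/4 - 62 = -I - 62 = -62 - I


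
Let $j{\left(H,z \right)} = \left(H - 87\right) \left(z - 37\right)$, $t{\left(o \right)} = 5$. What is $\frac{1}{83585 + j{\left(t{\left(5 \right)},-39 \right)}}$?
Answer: $\frac{1}{89817} \approx 1.1134 \cdot 10^{-5}$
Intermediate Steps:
$j{\left(H,z \right)} = \left(-87 + H\right) \left(-37 + z\right)$
$\frac{1}{83585 + j{\left(t{\left(5 \right)},-39 \right)}} = \frac{1}{83585 + \left(3219 - -3393 - 185 + 5 \left(-39\right)\right)} = \frac{1}{83585 + \left(3219 + 3393 - 185 - 195\right)} = \frac{1}{83585 + 6232} = \frac{1}{89817}$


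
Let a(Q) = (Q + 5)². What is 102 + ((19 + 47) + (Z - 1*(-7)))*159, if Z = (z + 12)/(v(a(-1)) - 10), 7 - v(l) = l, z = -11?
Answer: 222312/19 ≈ 11701.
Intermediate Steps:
a(Q) = (5 + Q)²
v(l) = 7 - l
Z = -1/19 (Z = (-11 + 12)/((7 - (5 - 1)²) - 10) = 1/((7 - 1*4²) - 10) = 1/((7 - 1*16) - 10) = 1/((7 - 16) - 10) = 1/(-9 - 10) = 1/(-19) = 1*(-1/19) = -1/19 ≈ -0.052632)
102 + ((19 + 47) + (Z - 1*(-7)))*159 = 102 + ((19 + 47) + (-1/19 - 1*(-7)))*159 = 102 + (66 + (-1/19 + 7))*159 = 102 + (66 + 132/19)*159 = 102 + (1386/19)*159 = 102 + 220374/19 = 222312/19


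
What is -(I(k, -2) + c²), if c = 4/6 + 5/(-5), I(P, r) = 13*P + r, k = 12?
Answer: -1387/9 ≈ -154.11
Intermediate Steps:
I(P, r) = r + 13*P
c = -⅓ (c = 4*(⅙) + 5*(-⅕) = ⅔ - 1 = -⅓ ≈ -0.33333)
-(I(k, -2) + c²) = -((-2 + 13*12) + (-⅓)²) = -((-2 + 156) + ⅑) = -(154 + ⅑) = -1*1387/9 = -1387/9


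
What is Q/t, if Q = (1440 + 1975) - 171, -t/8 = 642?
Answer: -811/1284 ≈ -0.63162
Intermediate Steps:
t = -5136 (t = -8*642 = -5136)
Q = 3244 (Q = 3415 - 171 = 3244)
Q/t = 3244/(-5136) = 3244*(-1/5136) = -811/1284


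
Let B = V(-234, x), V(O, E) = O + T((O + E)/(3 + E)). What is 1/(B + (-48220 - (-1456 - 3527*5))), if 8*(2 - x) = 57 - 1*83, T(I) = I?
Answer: -11/323298 ≈ -3.4024e-5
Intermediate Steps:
x = 21/4 (x = 2 - (57 - 1*83)/8 = 2 - (57 - 83)/8 = 2 - ⅛*(-26) = 2 + 13/4 = 21/4 ≈ 5.2500)
V(O, E) = O + (E + O)/(3 + E) (V(O, E) = O + (O + E)/(3 + E) = O + (E + O)/(3 + E))
B = -2879/11 (B = (21/4 - 234 - 234*(3 + 21/4))/(3 + 21/4) = (21/4 - 234 - 234*33/4)/(33/4) = 4*(21/4 - 234 - 3861/2)/33 = (4/33)*(-8637/4) = -2879/11 ≈ -261.73)
1/(B + (-48220 - (-1456 - 3527*5))) = 1/(-2879/11 + (-48220 - (-1456 - 3527*5))) = 1/(-2879/11 + (-48220 - (-1456 - 17635))) = 1/(-2879/11 + (-48220 - 1*(-19091))) = 1/(-2879/11 + (-48220 + 19091)) = 1/(-2879/11 - 29129) = 1/(-323298/11) = -11/323298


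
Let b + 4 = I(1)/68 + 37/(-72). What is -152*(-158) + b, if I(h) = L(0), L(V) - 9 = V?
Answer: 29390221/1224 ≈ 24012.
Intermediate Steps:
L(V) = 9 + V
I(h) = 9 (I(h) = 9 + 0 = 9)
b = -5363/1224 (b = -4 + (9/68 + 37/(-72)) = -4 + (9*(1/68) + 37*(-1/72)) = -4 + (9/68 - 37/72) = -4 - 467/1224 = -5363/1224 ≈ -4.3815)
-152*(-158) + b = -152*(-158) - 5363/1224 = 24016 - 5363/1224 = 29390221/1224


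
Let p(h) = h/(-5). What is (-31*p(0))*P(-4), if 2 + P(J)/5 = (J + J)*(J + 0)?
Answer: 0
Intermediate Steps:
p(h) = -h/5 (p(h) = h*(-⅕) = -h/5)
P(J) = -10 + 10*J² (P(J) = -10 + 5*((J + J)*(J + 0)) = -10 + 5*((2*J)*J) = -10 + 5*(2*J²) = -10 + 10*J²)
(-31*p(0))*P(-4) = (-(-31)*0/5)*(-10 + 10*(-4)²) = (-31*0)*(-10 + 10*16) = 0*(-10 + 160) = 0*150 = 0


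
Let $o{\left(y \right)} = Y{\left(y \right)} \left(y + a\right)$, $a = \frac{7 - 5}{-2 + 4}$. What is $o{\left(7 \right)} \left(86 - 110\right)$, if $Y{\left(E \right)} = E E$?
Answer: $-9408$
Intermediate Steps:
$Y{\left(E \right)} = E^{2}$
$a = 1$ ($a = \frac{2}{2} = 2 \cdot \frac{1}{2} = 1$)
$o{\left(y \right)} = y^{2} \left(1 + y\right)$ ($o{\left(y \right)} = y^{2} \left(y + 1\right) = y^{2} \left(1 + y\right)$)
$o{\left(7 \right)} \left(86 - 110\right) = 7^{2} \left(1 + 7\right) \left(86 - 110\right) = 49 \cdot 8 \left(86 - 110\right) = 392 \left(86 - 110\right) = 392 \left(-24\right) = -9408$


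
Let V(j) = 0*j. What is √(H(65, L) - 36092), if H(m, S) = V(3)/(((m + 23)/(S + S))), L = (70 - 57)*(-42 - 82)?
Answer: 2*I*√9023 ≈ 189.98*I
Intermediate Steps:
V(j) = 0
L = -1612 (L = 13*(-124) = -1612)
H(m, S) = 0 (H(m, S) = 0/(((m + 23)/(S + S))) = 0/(((23 + m)/((2*S)))) = 0/(((23 + m)*(1/(2*S)))) = 0/(((23 + m)/(2*S))) = 0*(2*S/(23 + m)) = 0)
√(H(65, L) - 36092) = √(0 - 36092) = √(-36092) = 2*I*√9023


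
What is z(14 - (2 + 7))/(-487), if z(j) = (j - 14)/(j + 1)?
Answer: 3/974 ≈ 0.0030801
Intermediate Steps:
z(j) = (-14 + j)/(1 + j)
z(14 - (2 + 7))/(-487) = ((-14 + (14 - (2 + 7)))/(1 + (14 - (2 + 7))))/(-487) = ((-14 + (14 - 1*9))/(1 + (14 - 1*9)))*(-1/487) = ((-14 + (14 - 9))/(1 + (14 - 9)))*(-1/487) = ((-14 + 5)/(1 + 5))*(-1/487) = (-9/6)*(-1/487) = ((⅙)*(-9))*(-1/487) = -3/2*(-1/487) = 3/974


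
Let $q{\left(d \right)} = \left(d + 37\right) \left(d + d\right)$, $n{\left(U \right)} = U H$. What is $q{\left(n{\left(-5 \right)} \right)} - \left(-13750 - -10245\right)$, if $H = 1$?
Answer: $3185$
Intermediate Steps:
$n{\left(U \right)} = U$ ($n{\left(U \right)} = U 1 = U$)
$q{\left(d \right)} = 2 d \left(37 + d\right)$ ($q{\left(d \right)} = \left(37 + d\right) 2 d = 2 d \left(37 + d\right)$)
$q{\left(n{\left(-5 \right)} \right)} - \left(-13750 - -10245\right) = 2 \left(-5\right) \left(37 - 5\right) - \left(-13750 - -10245\right) = 2 \left(-5\right) 32 - \left(-13750 + 10245\right) = -320 - -3505 = -320 + 3505 = 3185$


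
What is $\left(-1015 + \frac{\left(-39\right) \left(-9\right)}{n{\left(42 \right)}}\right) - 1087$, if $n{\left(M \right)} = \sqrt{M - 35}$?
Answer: $-2102 + \frac{351 \sqrt{7}}{7} \approx -1969.3$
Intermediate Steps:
$n{\left(M \right)} = \sqrt{-35 + M}$
$\left(-1015 + \frac{\left(-39\right) \left(-9\right)}{n{\left(42 \right)}}\right) - 1087 = \left(-1015 + \frac{\left(-39\right) \left(-9\right)}{\sqrt{-35 + 42}}\right) - 1087 = \left(-1015 + \frac{351}{\sqrt{7}}\right) - 1087 = \left(-1015 + 351 \frac{\sqrt{7}}{7}\right) - 1087 = \left(-1015 + \frac{351 \sqrt{7}}{7}\right) - 1087 = -2102 + \frac{351 \sqrt{7}}{7}$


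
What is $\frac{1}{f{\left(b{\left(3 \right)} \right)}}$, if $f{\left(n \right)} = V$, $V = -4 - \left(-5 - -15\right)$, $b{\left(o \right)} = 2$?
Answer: $- \frac{1}{14} \approx -0.071429$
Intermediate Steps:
$V = -14$ ($V = -4 - \left(-5 + 15\right) = -4 - 10 = -14$)
$f{\left(n \right)} = -14$
$\frac{1}{f{\left(b{\left(3 \right)} \right)}} = \frac{1}{-14} = - \frac{1}{14}$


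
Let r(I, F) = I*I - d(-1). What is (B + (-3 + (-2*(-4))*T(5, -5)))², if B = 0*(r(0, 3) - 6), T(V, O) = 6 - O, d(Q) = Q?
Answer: 7225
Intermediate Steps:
r(I, F) = 1 + I² (r(I, F) = I*I - 1*(-1) = I² + 1 = 1 + I²)
B = 0 (B = 0*((1 + 0²) - 6) = 0*((1 + 0) - 6) = 0*(1 - 6) = 0*(-5) = 0)
(B + (-3 + (-2*(-4))*T(5, -5)))² = (0 + (-3 + (-2*(-4))*(6 - 1*(-5))))² = (0 + (-3 + 8*(6 + 5)))² = (0 + (-3 + 8*11))² = (0 + (-3 + 88))² = (0 + 85)² = 85² = 7225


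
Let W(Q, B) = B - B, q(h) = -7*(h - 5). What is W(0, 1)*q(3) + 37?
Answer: 37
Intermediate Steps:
q(h) = 35 - 7*h (q(h) = -7*(-5 + h) = 35 - 7*h)
W(Q, B) = 0
W(0, 1)*q(3) + 37 = 0*(35 - 7*3) + 37 = 0*(35 - 21) + 37 = 0*14 + 37 = 0 + 37 = 37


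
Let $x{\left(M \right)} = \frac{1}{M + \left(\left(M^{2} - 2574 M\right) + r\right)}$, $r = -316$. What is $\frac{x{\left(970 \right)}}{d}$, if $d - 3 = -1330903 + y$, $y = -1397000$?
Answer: $\frac{1}{4242501005400} \approx 2.3571 \cdot 10^{-13}$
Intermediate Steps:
$x{\left(M \right)} = \frac{1}{-316 + M^{2} - 2573 M}$ ($x{\left(M \right)} = \frac{1}{M - \left(316 - M^{2} + 2574 M\right)} = \frac{1}{-316 + M^{2} - 2573 M}$)
$d = -2727900$ ($d = 3 - 2727903 = -2727900$)
$\frac{x{\left(970 \right)}}{d} = \frac{1}{\left(-316 + 970^{2} - 2495810\right) \left(-2727900\right)} = \frac{1}{-316 + 940900 - 2495810} \left(- \frac{1}{2727900}\right) = \frac{1}{-1555226} \left(- \frac{1}{2727900}\right) = \left(- \frac{1}{1555226}\right) \left(- \frac{1}{2727900}\right) = \frac{1}{4242501005400}$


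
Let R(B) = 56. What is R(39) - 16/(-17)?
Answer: 968/17 ≈ 56.941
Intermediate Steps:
R(39) - 16/(-17) = 56 - 16/(-17) = 56 - 16*(-1/17) = 56 + 16/17 = 968/17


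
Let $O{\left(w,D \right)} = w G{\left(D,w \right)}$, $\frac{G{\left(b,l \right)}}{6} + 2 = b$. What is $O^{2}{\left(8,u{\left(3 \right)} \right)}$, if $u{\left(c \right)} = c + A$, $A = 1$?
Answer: $9216$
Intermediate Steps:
$u{\left(c \right)} = 1 + c$ ($u{\left(c \right)} = c + 1 = 1 + c$)
$G{\left(b,l \right)} = -12 + 6 b$
$O{\left(w,D \right)} = w \left(-12 + 6 D\right)$
$O^{2}{\left(8,u{\left(3 \right)} \right)} = \left(6 \cdot 8 \left(-2 + \left(1 + 3\right)\right)\right)^{2} = \left(6 \cdot 8 \left(-2 + 4\right)\right)^{2} = \left(6 \cdot 8 \cdot 2\right)^{2} = 96^{2} = 9216$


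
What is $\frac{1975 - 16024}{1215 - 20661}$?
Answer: $\frac{669}{926} \approx 0.72246$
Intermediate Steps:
$\frac{1975 - 16024}{1215 - 20661} = - \frac{14049}{-19446} = \left(-14049\right) \left(- \frac{1}{19446}\right) = \frac{669}{926}$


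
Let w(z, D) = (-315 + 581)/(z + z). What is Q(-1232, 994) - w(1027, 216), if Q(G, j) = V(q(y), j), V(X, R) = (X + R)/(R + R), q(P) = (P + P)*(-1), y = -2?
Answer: 380271/1020838 ≈ 0.37251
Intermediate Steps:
q(P) = -2*P (q(P) = (2*P)*(-1) = -2*P)
V(X, R) = (R + X)/(2*R) (V(X, R) = (R + X)/((2*R)) = (R + X)*(1/(2*R)) = (R + X)/(2*R))
Q(G, j) = (4 + j)/(2*j) (Q(G, j) = (j - 2*(-2))/(2*j) = (j + 4)/(2*j) = (4 + j)/(2*j))
w(z, D) = 133/z (w(z, D) = 266/((2*z)) = 266*(1/(2*z)) = 133/z)
Q(-1232, 994) - w(1027, 216) = (½)*(4 + 994)/994 - 133/1027 = (½)*(1/994)*998 - 133/1027 = 499/994 - 1*133/1027 = 499/994 - 133/1027 = 380271/1020838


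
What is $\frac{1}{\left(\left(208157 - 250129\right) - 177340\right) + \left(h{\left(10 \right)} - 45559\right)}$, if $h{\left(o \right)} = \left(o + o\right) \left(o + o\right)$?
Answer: $- \frac{1}{264471} \approx -3.7811 \cdot 10^{-6}$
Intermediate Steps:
$h{\left(o \right)} = 4 o^{2}$ ($h{\left(o \right)} = 2 o 2 o = 4 o^{2}$)
$\frac{1}{\left(\left(208157 - 250129\right) - 177340\right) + \left(h{\left(10 \right)} - 45559\right)} = \frac{1}{\left(\left(208157 - 250129\right) - 177340\right) - \left(45559 - 4 \cdot 10^{2}\right)} = \frac{1}{\left(-41972 - 177340\right) + \left(4 \cdot 100 - 45559\right)} = \frac{1}{-219312 + \left(400 - 45559\right)} = \frac{1}{-219312 - 45159} = \frac{1}{-264471} = - \frac{1}{264471}$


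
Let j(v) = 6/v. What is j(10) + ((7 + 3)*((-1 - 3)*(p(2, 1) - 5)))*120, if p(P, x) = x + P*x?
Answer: 48003/5 ≈ 9600.6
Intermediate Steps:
j(10) + ((7 + 3)*((-1 - 3)*(p(2, 1) - 5)))*120 = 6/10 + ((7 + 3)*((-1 - 3)*(1*(1 + 2) - 5)))*120 = 6*(⅒) + (10*(-4*(1*3 - 5)))*120 = ⅗ + (10*(-4*(3 - 5)))*120 = ⅗ + (10*(-4*(-2)))*120 = ⅗ + (10*8)*120 = ⅗ + 80*120 = ⅗ + 9600 = 48003/5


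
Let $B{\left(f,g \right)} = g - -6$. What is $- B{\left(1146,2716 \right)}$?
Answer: $-2722$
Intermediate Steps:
$B{\left(f,g \right)} = 6 + g$ ($B{\left(f,g \right)} = g + 6 = 6 + g$)
$- B{\left(1146,2716 \right)} = - (6 + 2716) = \left(-1\right) 2722 = -2722$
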